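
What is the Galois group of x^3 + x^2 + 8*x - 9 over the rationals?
Gal(K/Q) = S_3 (symmetric group of order 6)

Compute the discriminant of x^3 + (1)*x^2 + (8)*x + (-9): Δ = -5431. Since Δ is not a rational square, the Galois group is not contained in A_3; it must be the full S_3 (irreducibility of the cubic rules out anything smaller).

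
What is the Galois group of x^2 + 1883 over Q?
Gal(K/Q) = Z/2Z (cyclic of order 2)

x^2 + 1883 is irreducible over Q since -1883 is not a rational square. The splitting field Q(sqrt(-1883)) has degree 2 over Q, and its unique nontrivial automorphism is sqrt(-1883) ↦ -sqrt(-1883). Hence Gal(Q(sqrt(-1883))/Q) = Z/2Z.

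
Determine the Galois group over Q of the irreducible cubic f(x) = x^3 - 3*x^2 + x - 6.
Gal(K/Q) = S_3 (symmetric group of order 6)

Compute the discriminant of x^3 + (-3)*x^2 + (1)*x + (-6): Δ = -1291. Since Δ is not a rational square, the Galois group is not contained in A_3; it must be the full S_3 (irreducibility of the cubic rules out anything smaller).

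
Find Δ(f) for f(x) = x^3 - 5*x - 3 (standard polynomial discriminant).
Δ = 257

For a depressed cubic x^3 + p x + q the discriminant is Δ = -4 p^3 - 27 q^2 = -4*(-5)^3 - 27*(-3)^2 = 500 - 243 = 257.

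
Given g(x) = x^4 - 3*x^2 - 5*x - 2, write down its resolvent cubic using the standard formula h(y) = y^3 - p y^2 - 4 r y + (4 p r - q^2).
h(y) = y^3 + 3*y^2 + 8*y - 1

Identify coefficients: p = -3, q = -5, r = -2.
Plug into h(y) = y^3 - p y^2 - 4 r y + (4 p r - q^2):
  h(y) = y^3 - (-3) y^2 - 4*(-2) y + (4*(-3)*(-2) - (-5)^2)
       = y^3 + (3) y^2 + (8) y + (-1).
Simplifying: h(y) = y^3 + 3*y^2 + 8*y - 1.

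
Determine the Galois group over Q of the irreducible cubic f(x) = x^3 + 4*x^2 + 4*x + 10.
Gal(K/Q) = S_3 (symmetric group of order 6)

Compute the discriminant of x^3 + (4)*x^2 + (4)*x + (10): Δ = -2380. Since Δ is not a rational square, the Galois group is not contained in A_3; it must be the full S_3 (irreducibility of the cubic rules out anything smaller).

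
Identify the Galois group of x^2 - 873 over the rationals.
Gal(K/Q) = Z/2Z (cyclic of order 2)

x^2 - 873 is irreducible over Q since 873 is not a rational square. The splitting field Q(sqrt(873)) has degree 2 over Q, and its unique nontrivial automorphism is sqrt(873) ↦ -sqrt(873). Hence Gal(Q(sqrt(873))/Q) = Z/2Z.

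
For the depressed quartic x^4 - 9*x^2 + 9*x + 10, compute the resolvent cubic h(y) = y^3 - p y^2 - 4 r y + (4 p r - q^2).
h(y) = y^3 + 9*y^2 - 40*y - 441

Identify coefficients: p = -9, q = 9, r = 10.
Plug into h(y) = y^3 - p y^2 - 4 r y + (4 p r - q^2):
  h(y) = y^3 - (-9) y^2 - 4*(10) y + (4*(-9)*(10) - (9)^2)
       = y^3 + (9) y^2 + (-40) y + (-441).
Simplifying: h(y) = y^3 + 9*y^2 - 40*y - 441.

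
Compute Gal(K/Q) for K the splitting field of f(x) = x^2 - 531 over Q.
Gal(K/Q) = Z/2Z (cyclic of order 2)

x^2 - 531 is irreducible over Q since 531 is not a rational square. The splitting field Q(sqrt(531)) has degree 2 over Q, and its unique nontrivial automorphism is sqrt(531) ↦ -sqrt(531). Hence Gal(Q(sqrt(531))/Q) = Z/2Z.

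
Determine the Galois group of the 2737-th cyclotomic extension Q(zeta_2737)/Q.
|Gal(Q(zeta_2737)/Q)| = phi(2737) = 2112; group ≅ (Z/2737Z)^* ≅ Z/6Z × Z/16Z × Z/22Z

The n-th cyclotomic polynomial Φ_2737(x) is the minimal polynomial of zeta_2737 over Q and has degree phi(2737) = 2112. So Q(zeta_2737) is a degree-2112 Galois extension with Galois group (Z/2737Z)^*. By CRT, (Z/2737Z)^* ≅ (Z/7Z)^* × (Z/17Z)^* × (Z/23Z)^*. Each prime-power unit group is (Z/7Z)^* ≅ Z/6Z; (Z/17Z)^* ≅ Z/16Z; (Z/23Z)^* ≅ Z/22Z. Hence Gal(Q(zeta_2737)/Q) ≅ Z/6Z × Z/16Z × Z/22Z.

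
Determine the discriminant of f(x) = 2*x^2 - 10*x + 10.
Δ = 20

For a quadratic a x^2 + b x + c the discriminant is Δ = b^2 - 4ac = (-10)^2 - 4*(2)*(10) = 100 - (80) = 20.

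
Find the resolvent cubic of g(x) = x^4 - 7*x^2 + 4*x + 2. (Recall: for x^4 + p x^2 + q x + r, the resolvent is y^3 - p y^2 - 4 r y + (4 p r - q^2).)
h(y) = y^3 + 7*y^2 - 8*y - 72

Identify coefficients: p = -7, q = 4, r = 2.
Plug into h(y) = y^3 - p y^2 - 4 r y + (4 p r - q^2):
  h(y) = y^3 - (-7) y^2 - 4*(2) y + (4*(-7)*(2) - (4)^2)
       = y^3 + (7) y^2 + (-8) y + (-72).
Simplifying: h(y) = y^3 + 7*y^2 - 8*y - 72.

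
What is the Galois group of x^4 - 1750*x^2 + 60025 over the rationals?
Gal(K/Q) = Z/2Z (cyclic of order 2)

f factors as (x^2 - 35)(x^2 - 1715), so the splitting field is K = Q(sqrt(35), sqrt(1715)). The squarefree part of 35 is 35 and the squarefree part of 1715 is also 35, so sqrt(35) and sqrt(1715) are both rational multiples of sqrt(35). Hence Q(sqrt(35)) = Q(sqrt(1715)) = Q(sqrt(35)), and the splitting field collapses to a single degree-2 extension with Galois group Z/2Z.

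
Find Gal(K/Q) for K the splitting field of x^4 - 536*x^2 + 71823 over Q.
Gal(K/Q) = V_4 (Klein four-group, Z/2Z × Z/2Z)

f factors as (x^2 - 267)(x^2 - 269), so the splitting field is K = Q(sqrt(267), sqrt(269)). The elements 267, 269, 71823 are all non-squares in Q, so sqrt(267) and sqrt(269) generate independent quadratic extensions. Thus [K:Q] = 4 and Gal(K/Q) is generated by the two order-2 automorphisms sqrt(267) ↦ -sqrt(267) and sqrt(269) ↦ -sqrt(269), giving V_4.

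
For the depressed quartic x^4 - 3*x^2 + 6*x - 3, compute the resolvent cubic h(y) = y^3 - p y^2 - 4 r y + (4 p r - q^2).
h(y) = y^3 + 3*y^2 + 12*y

Identify coefficients: p = -3, q = 6, r = -3.
Plug into h(y) = y^3 - p y^2 - 4 r y + (4 p r - q^2):
  h(y) = y^3 - (-3) y^2 - 4*(-3) y + (4*(-3)*(-3) - (6)^2)
       = y^3 + (3) y^2 + (12) y + (0).
Simplifying: h(y) = y^3 + 3*y^2 + 12*y.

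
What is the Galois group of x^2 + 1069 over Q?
Gal(K/Q) = Z/2Z (cyclic of order 2)

x^2 + 1069 is irreducible over Q since -1069 is not a rational square. The splitting field Q(sqrt(-1069)) has degree 2 over Q, and its unique nontrivial automorphism is sqrt(-1069) ↦ -sqrt(-1069). Hence Gal(Q(sqrt(-1069))/Q) = Z/2Z.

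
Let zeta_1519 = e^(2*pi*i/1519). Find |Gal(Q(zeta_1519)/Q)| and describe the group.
|Gal(Q(zeta_1519)/Q)| = phi(1519) = 1260; group ≅ (Z/1519Z)^* ≅ Z/30Z × Z/42Z

The n-th cyclotomic polynomial Φ_1519(x) is the minimal polynomial of zeta_1519 over Q and has degree phi(1519) = 1260. So Q(zeta_1519) is a degree-1260 Galois extension with Galois group (Z/1519Z)^*. By CRT, (Z/1519Z)^* ≅ (Z/49Z)^* × (Z/31Z)^*. Each prime-power unit group is (Z/49Z)^* ≅ Z/42Z; (Z/31Z)^* ≅ Z/30Z. Hence Gal(Q(zeta_1519)/Q) ≅ Z/30Z × Z/42Z.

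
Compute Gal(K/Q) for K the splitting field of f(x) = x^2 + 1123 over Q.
Gal(K/Q) = Z/2Z (cyclic of order 2)

x^2 + 1123 is irreducible over Q since -1123 is not a rational square. The splitting field Q(sqrt(-1123)) has degree 2 over Q, and its unique nontrivial automorphism is sqrt(-1123) ↦ -sqrt(-1123). Hence Gal(Q(sqrt(-1123))/Q) = Z/2Z.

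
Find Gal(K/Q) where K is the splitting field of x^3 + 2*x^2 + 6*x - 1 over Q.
Gal(K/Q) = S_3 (symmetric group of order 6)

Compute the discriminant of x^3 + (2)*x^2 + (6)*x + (-1): Δ = -931. Since Δ is not a rational square, the Galois group is not contained in A_3; it must be the full S_3 (irreducibility of the cubic rules out anything smaller).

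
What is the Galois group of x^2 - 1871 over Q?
Gal(K/Q) = Z/2Z (cyclic of order 2)

x^2 - 1871 is irreducible over Q since 1871 is not a rational square. The splitting field Q(sqrt(1871)) has degree 2 over Q, and its unique nontrivial automorphism is sqrt(1871) ↦ -sqrt(1871). Hence Gal(Q(sqrt(1871))/Q) = Z/2Z.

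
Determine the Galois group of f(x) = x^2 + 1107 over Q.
Gal(K/Q) = Z/2Z (cyclic of order 2)

x^2 + 1107 is irreducible over Q since -1107 is not a rational square. The splitting field Q(sqrt(-1107)) has degree 2 over Q, and its unique nontrivial automorphism is sqrt(-1107) ↦ -sqrt(-1107). Hence Gal(Q(sqrt(-1107))/Q) = Z/2Z.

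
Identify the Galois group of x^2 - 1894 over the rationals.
Gal(K/Q) = Z/2Z (cyclic of order 2)

x^2 - 1894 is irreducible over Q since 1894 is not a rational square. The splitting field Q(sqrt(1894)) has degree 2 over Q, and its unique nontrivial automorphism is sqrt(1894) ↦ -sqrt(1894). Hence Gal(Q(sqrt(1894))/Q) = Z/2Z.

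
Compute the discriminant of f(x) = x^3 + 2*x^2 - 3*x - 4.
Δ = 272

For x^3 + a x^2 + b x + c the discriminant is Δ = 18 a b c - 4 a^3 c + a^2 b^2 - 4 b^3 - 27 c^2.
Plug a = 2, b = -3, c = -4:
  18*(2)*(-3)*(-4) - 4*(2)^3*(-4) + (2)^2*(-3)^2 - 4*(-3)^3 - 27*(-4)^2
  = 432 + (128) + 36 + (108) + (-432)
  = 272.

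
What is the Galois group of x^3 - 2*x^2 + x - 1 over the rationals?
Gal(K/Q) = S_3 (symmetric group of order 6)

Compute the discriminant of x^3 + (-2)*x^2 + (1)*x + (-1): Δ = -23. Since Δ is not a rational square, the Galois group is not contained in A_3; it must be the full S_3 (irreducibility of the cubic rules out anything smaller).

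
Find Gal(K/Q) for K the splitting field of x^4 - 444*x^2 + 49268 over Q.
Gal(K/Q) = V_4 (Klein four-group, Z/2Z × Z/2Z)

f factors as (x^2 - 226)(x^2 - 218), so the splitting field is K = Q(sqrt(226), sqrt(218)). The elements 226, 218, 49268 are all non-squares in Q, so sqrt(226) and sqrt(218) generate independent quadratic extensions. Thus [K:Q] = 4 and Gal(K/Q) is generated by the two order-2 automorphisms sqrt(226) ↦ -sqrt(226) and sqrt(218) ↦ -sqrt(218), giving V_4.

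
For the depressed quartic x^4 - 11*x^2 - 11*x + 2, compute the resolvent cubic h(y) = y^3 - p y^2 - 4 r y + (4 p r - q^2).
h(y) = y^3 + 11*y^2 - 8*y - 209

Identify coefficients: p = -11, q = -11, r = 2.
Plug into h(y) = y^3 - p y^2 - 4 r y + (4 p r - q^2):
  h(y) = y^3 - (-11) y^2 - 4*(2) y + (4*(-11)*(2) - (-11)^2)
       = y^3 + (11) y^2 + (-8) y + (-209).
Simplifying: h(y) = y^3 + 11*y^2 - 8*y - 209.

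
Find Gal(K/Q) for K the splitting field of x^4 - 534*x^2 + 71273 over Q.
Gal(K/Q) = V_4 (Klein four-group, Z/2Z × Z/2Z)

f factors as (x^2 - 271)(x^2 - 263), so the splitting field is K = Q(sqrt(271), sqrt(263)). The elements 271, 263, 71273 are all non-squares in Q, so sqrt(271) and sqrt(263) generate independent quadratic extensions. Thus [K:Q] = 4 and Gal(K/Q) is generated by the two order-2 automorphisms sqrt(271) ↦ -sqrt(271) and sqrt(263) ↦ -sqrt(263), giving V_4.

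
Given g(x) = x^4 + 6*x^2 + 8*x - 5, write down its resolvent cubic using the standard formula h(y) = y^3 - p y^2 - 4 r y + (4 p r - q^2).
h(y) = y^3 - 6*y^2 + 20*y - 184

Identify coefficients: p = 6, q = 8, r = -5.
Plug into h(y) = y^3 - p y^2 - 4 r y + (4 p r - q^2):
  h(y) = y^3 - (6) y^2 - 4*(-5) y + (4*(6)*(-5) - (8)^2)
       = y^3 + (-6) y^2 + (20) y + (-184).
Simplifying: h(y) = y^3 - 6*y^2 + 20*y - 184.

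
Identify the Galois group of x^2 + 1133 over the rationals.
Gal(K/Q) = Z/2Z (cyclic of order 2)

x^2 + 1133 is irreducible over Q since -1133 is not a rational square. The splitting field Q(sqrt(-1133)) has degree 2 over Q, and its unique nontrivial automorphism is sqrt(-1133) ↦ -sqrt(-1133). Hence Gal(Q(sqrt(-1133))/Q) = Z/2Z.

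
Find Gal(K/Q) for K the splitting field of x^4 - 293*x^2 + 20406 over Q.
Gal(K/Q) = V_4 (Klein four-group, Z/2Z × Z/2Z)

f factors as (x^2 - 114)(x^2 - 179), so the splitting field is K = Q(sqrt(114), sqrt(179)). The elements 114, 179, 20406 are all non-squares in Q, so sqrt(114) and sqrt(179) generate independent quadratic extensions. Thus [K:Q] = 4 and Gal(K/Q) is generated by the two order-2 automorphisms sqrt(114) ↦ -sqrt(114) and sqrt(179) ↦ -sqrt(179), giving V_4.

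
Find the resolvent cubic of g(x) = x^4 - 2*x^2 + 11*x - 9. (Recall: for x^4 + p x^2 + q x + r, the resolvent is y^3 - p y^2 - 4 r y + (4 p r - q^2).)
h(y) = y^3 + 2*y^2 + 36*y - 49

Identify coefficients: p = -2, q = 11, r = -9.
Plug into h(y) = y^3 - p y^2 - 4 r y + (4 p r - q^2):
  h(y) = y^3 - (-2) y^2 - 4*(-9) y + (4*(-2)*(-9) - (11)^2)
       = y^3 + (2) y^2 + (36) y + (-49).
Simplifying: h(y) = y^3 + 2*y^2 + 36*y - 49.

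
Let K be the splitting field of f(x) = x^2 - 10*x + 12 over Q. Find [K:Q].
[K:Q] = 2

The discriminant of x^2 + (-10)*x + (12) is b^2 - 4c = 100 - (48) = 52. Since 52 is not a perfect square in Q, the polynomial is irreducible over Q. Its two roots generate a degree-2 extension, so [K:Q] = 2.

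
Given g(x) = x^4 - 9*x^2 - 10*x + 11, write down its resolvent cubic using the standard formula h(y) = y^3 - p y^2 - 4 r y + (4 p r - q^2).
h(y) = y^3 + 9*y^2 - 44*y - 496

Identify coefficients: p = -9, q = -10, r = 11.
Plug into h(y) = y^3 - p y^2 - 4 r y + (4 p r - q^2):
  h(y) = y^3 - (-9) y^2 - 4*(11) y + (4*(-9)*(11) - (-10)^2)
       = y^3 + (9) y^2 + (-44) y + (-496).
Simplifying: h(y) = y^3 + 9*y^2 - 44*y - 496.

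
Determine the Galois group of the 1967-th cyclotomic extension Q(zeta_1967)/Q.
|Gal(Q(zeta_1967)/Q)| = phi(1967) = 1680; group ≅ (Z/1967Z)^* ≅ Z/6Z × Z/280Z

The n-th cyclotomic polynomial Φ_1967(x) is the minimal polynomial of zeta_1967 over Q and has degree phi(1967) = 1680. So Q(zeta_1967) is a degree-1680 Galois extension with Galois group (Z/1967Z)^*. By CRT, (Z/1967Z)^* ≅ (Z/7Z)^* × (Z/281Z)^*. Each prime-power unit group is (Z/7Z)^* ≅ Z/6Z; (Z/281Z)^* ≅ Z/280Z. Hence Gal(Q(zeta_1967)/Q) ≅ Z/6Z × Z/280Z.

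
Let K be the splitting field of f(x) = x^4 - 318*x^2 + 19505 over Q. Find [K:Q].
[K:Q] = 4

f factors as (x^2 - 235)(x^2 - 83); the splitting field is K = Q(sqrt(235), sqrt(83)). Since 235, 83, and 19505 are all non-squares in Q, the three subfields Q(sqrt(235)), Q(sqrt(83)), Q(sqrt(19505)) are distinct degree-2 extensions, so [K:Q] = 4 (Klein four Galois group).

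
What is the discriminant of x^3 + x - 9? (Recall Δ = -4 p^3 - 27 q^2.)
Δ = -2191

For a depressed cubic x^3 + p x + q the discriminant is Δ = -4 p^3 - 27 q^2 = -4*(1)^3 - 27*(-9)^2 = -4 - 2187 = -2191.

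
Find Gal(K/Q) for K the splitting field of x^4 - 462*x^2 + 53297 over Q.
Gal(K/Q) = V_4 (Klein four-group, Z/2Z × Z/2Z)

f factors as (x^2 - 223)(x^2 - 239), so the splitting field is K = Q(sqrt(223), sqrt(239)). The elements 223, 239, 53297 are all non-squares in Q, so sqrt(223) and sqrt(239) generate independent quadratic extensions. Thus [K:Q] = 4 and Gal(K/Q) is generated by the two order-2 automorphisms sqrt(223) ↦ -sqrt(223) and sqrt(239) ↦ -sqrt(239), giving V_4.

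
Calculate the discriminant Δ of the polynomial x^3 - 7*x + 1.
Δ = 1345

For a depressed cubic x^3 + p x + q the discriminant is Δ = -4 p^3 - 27 q^2 = -4*(-7)^3 - 27*(1)^2 = 1372 - 27 = 1345.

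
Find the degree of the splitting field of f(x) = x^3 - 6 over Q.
[K:Q] = 6

x^3 - 6 has one real root r = 6^(1/3) and two complex roots r*zeta_3, r*zeta_3^2 where zeta_3 = e^(2*pi*i/3). The splitting field is Q(r, zeta_3). [Q(r):Q] = 3 and [Q(zeta_3):Q] = 2 with gcd = 1, so [Q(r, zeta_3):Q] = 3 * 2 = 6.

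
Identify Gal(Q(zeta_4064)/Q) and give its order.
|Gal(Q(zeta_4064)/Q)| = phi(4064) = 2016; group ≅ (Z/4064Z)^* ≅ Z/2Z × Z/8Z × Z/126Z

The n-th cyclotomic polynomial Φ_4064(x) is the minimal polynomial of zeta_4064 over Q and has degree phi(4064) = 2016. So Q(zeta_4064) is a degree-2016 Galois extension with Galois group (Z/4064Z)^*. By CRT, (Z/4064Z)^* ≅ (Z/32Z)^* × (Z/127Z)^*. Each prime-power unit group is (Z/32Z)^* ≅ Z/2Z × Z/8Z; (Z/127Z)^* ≅ Z/126Z. Hence Gal(Q(zeta_4064)/Q) ≅ Z/2Z × Z/8Z × Z/126Z.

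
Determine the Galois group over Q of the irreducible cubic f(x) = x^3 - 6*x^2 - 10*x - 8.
Gal(K/Q) = S_3 (symmetric group of order 6)

Compute the discriminant of x^3 + (-6)*x^2 + (-10)*x + (-8): Δ = -9680. Since Δ is not a rational square, the Galois group is not contained in A_3; it must be the full S_3 (irreducibility of the cubic rules out anything smaller).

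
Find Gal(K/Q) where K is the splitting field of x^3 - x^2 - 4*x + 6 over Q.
Gal(K/Q) = S_3 (symmetric group of order 6)

Compute the discriminant of x^3 + (-1)*x^2 + (-4)*x + (6): Δ = -244. Since Δ is not a rational square, the Galois group is not contained in A_3; it must be the full S_3 (irreducibility of the cubic rules out anything smaller).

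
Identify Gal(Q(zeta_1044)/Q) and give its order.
|Gal(Q(zeta_1044)/Q)| = phi(1044) = 336; group ≅ (Z/1044Z)^* ≅ Z/2Z × Z/6Z × Z/28Z

The n-th cyclotomic polynomial Φ_1044(x) is the minimal polynomial of zeta_1044 over Q and has degree phi(1044) = 336. So Q(zeta_1044) is a degree-336 Galois extension with Galois group (Z/1044Z)^*. By CRT, (Z/1044Z)^* ≅ (Z/4Z)^* × (Z/9Z)^* × (Z/29Z)^*. Each prime-power unit group is (Z/4Z)^* ≅ Z/2Z; (Z/9Z)^* ≅ Z/6Z; (Z/29Z)^* ≅ Z/28Z. Hence Gal(Q(zeta_1044)/Q) ≅ Z/2Z × Z/6Z × Z/28Z.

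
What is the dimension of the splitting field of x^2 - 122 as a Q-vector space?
[K:Q] = 2

The polynomial x^2 - 122 is irreducible over Q since 122 is not a perfect square. Its splitting field is Q(sqrt(122)), which has degree 2 over Q.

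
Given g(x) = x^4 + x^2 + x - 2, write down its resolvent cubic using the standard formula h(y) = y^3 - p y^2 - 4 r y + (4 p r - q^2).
h(y) = y^3 - y^2 + 8*y - 9

Identify coefficients: p = 1, q = 1, r = -2.
Plug into h(y) = y^3 - p y^2 - 4 r y + (4 p r - q^2):
  h(y) = y^3 - (1) y^2 - 4*(-2) y + (4*(1)*(-2) - (1)^2)
       = y^3 + (-1) y^2 + (8) y + (-9).
Simplifying: h(y) = y^3 - y^2 + 8*y - 9.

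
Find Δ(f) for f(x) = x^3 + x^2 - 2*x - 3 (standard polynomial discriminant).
Δ = -87

For x^3 + a x^2 + b x + c the discriminant is Δ = 18 a b c - 4 a^3 c + a^2 b^2 - 4 b^3 - 27 c^2.
Plug a = 1, b = -2, c = -3:
  18*(1)*(-2)*(-3) - 4*(1)^3*(-3) + (1)^2*(-2)^2 - 4*(-2)^3 - 27*(-3)^2
  = 108 + (12) + 4 + (32) + (-243)
  = -87.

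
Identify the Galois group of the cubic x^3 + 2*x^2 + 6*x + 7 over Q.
Gal(K/Q) = S_3 (symmetric group of order 6)

Compute the discriminant of x^3 + (2)*x^2 + (6)*x + (7): Δ = -755. Since Δ is not a rational square, the Galois group is not contained in A_3; it must be the full S_3 (irreducibility of the cubic rules out anything smaller).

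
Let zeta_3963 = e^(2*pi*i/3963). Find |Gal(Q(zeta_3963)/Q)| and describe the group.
|Gal(Q(zeta_3963)/Q)| = phi(3963) = 2640; group ≅ (Z/3963Z)^* ≅ Z/2Z × Z/1320Z

The n-th cyclotomic polynomial Φ_3963(x) is the minimal polynomial of zeta_3963 over Q and has degree phi(3963) = 2640. So Q(zeta_3963) is a degree-2640 Galois extension with Galois group (Z/3963Z)^*. By CRT, (Z/3963Z)^* ≅ (Z/3Z)^* × (Z/1321Z)^*. Each prime-power unit group is (Z/3Z)^* ≅ Z/2Z; (Z/1321Z)^* ≅ Z/1320Z. Hence Gal(Q(zeta_3963)/Q) ≅ Z/2Z × Z/1320Z.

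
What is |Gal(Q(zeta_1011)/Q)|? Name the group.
|Gal(Q(zeta_1011)/Q)| = phi(1011) = 672; group ≅ (Z/1011Z)^* ≅ Z/2Z × Z/336Z

The n-th cyclotomic polynomial Φ_1011(x) is the minimal polynomial of zeta_1011 over Q and has degree phi(1011) = 672. So Q(zeta_1011) is a degree-672 Galois extension with Galois group (Z/1011Z)^*. By CRT, (Z/1011Z)^* ≅ (Z/3Z)^* × (Z/337Z)^*. Each prime-power unit group is (Z/3Z)^* ≅ Z/2Z; (Z/337Z)^* ≅ Z/336Z. Hence Gal(Q(zeta_1011)/Q) ≅ Z/2Z × Z/336Z.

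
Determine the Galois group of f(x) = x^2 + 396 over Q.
Gal(K/Q) = Z/2Z (cyclic of order 2)

x^2 + 396 is irreducible over Q since -396 is not a rational square. The splitting field Q(sqrt(-396)) has degree 2 over Q, and its unique nontrivial automorphism is sqrt(-396) ↦ -sqrt(-396). Hence Gal(Q(sqrt(-396))/Q) = Z/2Z.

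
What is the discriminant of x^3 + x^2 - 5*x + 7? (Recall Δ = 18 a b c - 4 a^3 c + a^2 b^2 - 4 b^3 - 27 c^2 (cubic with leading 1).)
Δ = -1456

For x^3 + a x^2 + b x + c the discriminant is Δ = 18 a b c - 4 a^3 c + a^2 b^2 - 4 b^3 - 27 c^2.
Plug a = 1, b = -5, c = 7:
  18*(1)*(-5)*(7) - 4*(1)^3*(7) + (1)^2*(-5)^2 - 4*(-5)^3 - 27*(7)^2
  = -630 + (-28) + 25 + (500) + (-1323)
  = -1456.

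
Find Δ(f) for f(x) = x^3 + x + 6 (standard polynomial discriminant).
Δ = -976

For a depressed cubic x^3 + p x + q the discriminant is Δ = -4 p^3 - 27 q^2 = -4*(1)^3 - 27*(6)^2 = -4 - 972 = -976.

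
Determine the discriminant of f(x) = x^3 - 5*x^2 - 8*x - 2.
Δ = 1100

For x^3 + a x^2 + b x + c the discriminant is Δ = 18 a b c - 4 a^3 c + a^2 b^2 - 4 b^3 - 27 c^2.
Plug a = -5, b = -8, c = -2:
  18*(-5)*(-8)*(-2) - 4*(-5)^3*(-2) + (-5)^2*(-8)^2 - 4*(-8)^3 - 27*(-2)^2
  = -1440 + (-1000) + 1600 + (2048) + (-108)
  = 1100.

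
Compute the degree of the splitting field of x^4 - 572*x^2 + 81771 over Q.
[K:Q] = 4

f factors as (x^2 - 281)(x^2 - 291); the splitting field is K = Q(sqrt(281), sqrt(291)). Since 281, 291, and 81771 are all non-squares in Q, the three subfields Q(sqrt(281)), Q(sqrt(291)), Q(sqrt(81771)) are distinct degree-2 extensions, so [K:Q] = 4 (Klein four Galois group).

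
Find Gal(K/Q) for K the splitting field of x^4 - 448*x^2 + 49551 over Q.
Gal(K/Q) = V_4 (Klein four-group, Z/2Z × Z/2Z)

f factors as (x^2 - 249)(x^2 - 199), so the splitting field is K = Q(sqrt(249), sqrt(199)). The elements 249, 199, 49551 are all non-squares in Q, so sqrt(249) and sqrt(199) generate independent quadratic extensions. Thus [K:Q] = 4 and Gal(K/Q) is generated by the two order-2 automorphisms sqrt(249) ↦ -sqrt(249) and sqrt(199) ↦ -sqrt(199), giving V_4.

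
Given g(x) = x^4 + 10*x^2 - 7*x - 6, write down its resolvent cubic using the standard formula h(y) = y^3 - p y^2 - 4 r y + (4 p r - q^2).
h(y) = y^3 - 10*y^2 + 24*y - 289

Identify coefficients: p = 10, q = -7, r = -6.
Plug into h(y) = y^3 - p y^2 - 4 r y + (4 p r - q^2):
  h(y) = y^3 - (10) y^2 - 4*(-6) y + (4*(10)*(-6) - (-7)^2)
       = y^3 + (-10) y^2 + (24) y + (-289).
Simplifying: h(y) = y^3 - 10*y^2 + 24*y - 289.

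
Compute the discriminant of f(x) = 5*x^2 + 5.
Δ = -100

For a quadratic a x^2 + b x + c the discriminant is Δ = b^2 - 4ac = (0)^2 - 4*(5)*(5) = 0 - (100) = -100.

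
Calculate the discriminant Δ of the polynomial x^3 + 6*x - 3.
Δ = -1107

For a depressed cubic x^3 + p x + q the discriminant is Δ = -4 p^3 - 27 q^2 = -4*(6)^3 - 27*(-3)^2 = -864 - 243 = -1107.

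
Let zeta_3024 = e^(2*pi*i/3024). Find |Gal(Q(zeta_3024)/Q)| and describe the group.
|Gal(Q(zeta_3024)/Q)| = phi(3024) = 864; group ≅ (Z/3024Z)^* ≅ Z/2Z × Z/4Z × Z/6Z × Z/18Z

The n-th cyclotomic polynomial Φ_3024(x) is the minimal polynomial of zeta_3024 over Q and has degree phi(3024) = 864. So Q(zeta_3024) is a degree-864 Galois extension with Galois group (Z/3024Z)^*. By CRT, (Z/3024Z)^* ≅ (Z/16Z)^* × (Z/27Z)^* × (Z/7Z)^*. Each prime-power unit group is (Z/16Z)^* ≅ Z/2Z × Z/4Z; (Z/27Z)^* ≅ Z/18Z; (Z/7Z)^* ≅ Z/6Z. Hence Gal(Q(zeta_3024)/Q) ≅ Z/2Z × Z/4Z × Z/6Z × Z/18Z.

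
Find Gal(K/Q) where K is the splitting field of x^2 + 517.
Gal(K/Q) = Z/2Z (cyclic of order 2)

x^2 + 517 is irreducible over Q since -517 is not a rational square. The splitting field Q(sqrt(-517)) has degree 2 over Q, and its unique nontrivial automorphism is sqrt(-517) ↦ -sqrt(-517). Hence Gal(Q(sqrt(-517))/Q) = Z/2Z.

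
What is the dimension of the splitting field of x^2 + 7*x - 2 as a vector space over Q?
[K:Q] = 2

The discriminant of x^2 + (7)*x + (-2) is b^2 - 4c = 49 - (-8) = 57. Since 57 is not a perfect square in Q, the polynomial is irreducible over Q. Its two roots generate a degree-2 extension, so [K:Q] = 2.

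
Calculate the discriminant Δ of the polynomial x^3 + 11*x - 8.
Δ = -7052

For a depressed cubic x^3 + p x + q the discriminant is Δ = -4 p^3 - 27 q^2 = -4*(11)^3 - 27*(-8)^2 = -5324 - 1728 = -7052.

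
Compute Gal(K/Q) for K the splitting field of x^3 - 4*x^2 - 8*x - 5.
Gal(K/Q) = S_3 (symmetric group of order 6)

Compute the discriminant of x^3 + (-4)*x^2 + (-8)*x + (-5): Δ = -1763. Since Δ is not a rational square, the Galois group is not contained in A_3; it must be the full S_3 (irreducibility of the cubic rules out anything smaller).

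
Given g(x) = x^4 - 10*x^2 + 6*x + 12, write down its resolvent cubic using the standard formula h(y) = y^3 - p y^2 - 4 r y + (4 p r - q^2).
h(y) = y^3 + 10*y^2 - 48*y - 516

Identify coefficients: p = -10, q = 6, r = 12.
Plug into h(y) = y^3 - p y^2 - 4 r y + (4 p r - q^2):
  h(y) = y^3 - (-10) y^2 - 4*(12) y + (4*(-10)*(12) - (6)^2)
       = y^3 + (10) y^2 + (-48) y + (-516).
Simplifying: h(y) = y^3 + 10*y^2 - 48*y - 516.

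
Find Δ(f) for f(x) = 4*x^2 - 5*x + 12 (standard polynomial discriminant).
Δ = -167

For a quadratic a x^2 + b x + c the discriminant is Δ = b^2 - 4ac = (-5)^2 - 4*(4)*(12) = 25 - (192) = -167.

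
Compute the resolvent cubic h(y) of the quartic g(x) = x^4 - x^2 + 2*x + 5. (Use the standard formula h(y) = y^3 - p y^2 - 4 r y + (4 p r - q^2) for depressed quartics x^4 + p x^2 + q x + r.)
h(y) = y^3 + y^2 - 20*y - 24

Identify coefficients: p = -1, q = 2, r = 5.
Plug into h(y) = y^3 - p y^2 - 4 r y + (4 p r - q^2):
  h(y) = y^3 - (-1) y^2 - 4*(5) y + (4*(-1)*(5) - (2)^2)
       = y^3 + (1) y^2 + (-20) y + (-24).
Simplifying: h(y) = y^3 + y^2 - 20*y - 24.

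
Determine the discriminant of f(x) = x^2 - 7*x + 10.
Δ = 9

For a quadratic a x^2 + b x + c the discriminant is Δ = b^2 - 4ac = (-7)^2 - 4*(1)*(10) = 49 - (40) = 9.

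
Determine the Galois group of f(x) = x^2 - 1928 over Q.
Gal(K/Q) = Z/2Z (cyclic of order 2)

x^2 - 1928 is irreducible over Q since 1928 is not a rational square. The splitting field Q(sqrt(1928)) has degree 2 over Q, and its unique nontrivial automorphism is sqrt(1928) ↦ -sqrt(1928). Hence Gal(Q(sqrt(1928))/Q) = Z/2Z.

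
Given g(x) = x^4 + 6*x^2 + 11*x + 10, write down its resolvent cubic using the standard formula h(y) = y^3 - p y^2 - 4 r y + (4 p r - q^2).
h(y) = y^3 - 6*y^2 - 40*y + 119

Identify coefficients: p = 6, q = 11, r = 10.
Plug into h(y) = y^3 - p y^2 - 4 r y + (4 p r - q^2):
  h(y) = y^3 - (6) y^2 - 4*(10) y + (4*(6)*(10) - (11)^2)
       = y^3 + (-6) y^2 + (-40) y + (119).
Simplifying: h(y) = y^3 - 6*y^2 - 40*y + 119.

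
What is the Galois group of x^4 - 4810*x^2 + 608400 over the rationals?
Gal(K/Q) = Z/2Z (cyclic of order 2)

f factors as (x^2 - 4680)(x^2 - 130), so the splitting field is K = Q(sqrt(4680), sqrt(130)). The squarefree part of 4680 is 130 and the squarefree part of 130 is also 130, so sqrt(4680) and sqrt(130) are both rational multiples of sqrt(130). Hence Q(sqrt(4680)) = Q(sqrt(130)) = Q(sqrt(130)), and the splitting field collapses to a single degree-2 extension with Galois group Z/2Z.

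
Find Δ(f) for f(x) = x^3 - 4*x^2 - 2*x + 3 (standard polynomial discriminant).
Δ = 1053

For x^3 + a x^2 + b x + c the discriminant is Δ = 18 a b c - 4 a^3 c + a^2 b^2 - 4 b^3 - 27 c^2.
Plug a = -4, b = -2, c = 3:
  18*(-4)*(-2)*(3) - 4*(-4)^3*(3) + (-4)^2*(-2)^2 - 4*(-2)^3 - 27*(3)^2
  = 432 + (768) + 64 + (32) + (-243)
  = 1053.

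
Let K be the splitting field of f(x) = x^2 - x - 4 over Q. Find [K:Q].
[K:Q] = 2

The discriminant of x^2 + (-1)*x + (-4) is b^2 - 4c = 1 - (-16) = 17. Since 17 is not a perfect square in Q, the polynomial is irreducible over Q. Its two roots generate a degree-2 extension, so [K:Q] = 2.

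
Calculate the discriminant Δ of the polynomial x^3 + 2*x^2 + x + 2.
Δ = -100

For x^3 + a x^2 + b x + c the discriminant is Δ = 18 a b c - 4 a^3 c + a^2 b^2 - 4 b^3 - 27 c^2.
Plug a = 2, b = 1, c = 2:
  18*(2)*(1)*(2) - 4*(2)^3*(2) + (2)^2*(1)^2 - 4*(1)^3 - 27*(2)^2
  = 72 + (-64) + 4 + (-4) + (-108)
  = -100.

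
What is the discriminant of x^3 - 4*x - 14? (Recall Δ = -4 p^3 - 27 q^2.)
Δ = -5036

For a depressed cubic x^3 + p x + q the discriminant is Δ = -4 p^3 - 27 q^2 = -4*(-4)^3 - 27*(-14)^2 = 256 - 5292 = -5036.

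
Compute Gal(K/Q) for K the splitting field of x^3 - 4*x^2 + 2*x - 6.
Gal(K/Q) = S_3 (symmetric group of order 6)

Compute the discriminant of x^3 + (-4)*x^2 + (2)*x + (-6): Δ = -1612. Since Δ is not a rational square, the Galois group is not contained in A_3; it must be the full S_3 (irreducibility of the cubic rules out anything smaller).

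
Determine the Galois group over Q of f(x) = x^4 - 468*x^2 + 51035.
Gal(K/Q) = V_4 (Klein four-group, Z/2Z × Z/2Z)

f factors as (x^2 - 295)(x^2 - 173), so the splitting field is K = Q(sqrt(295), sqrt(173)). The elements 295, 173, 51035 are all non-squares in Q, so sqrt(295) and sqrt(173) generate independent quadratic extensions. Thus [K:Q] = 4 and Gal(K/Q) is generated by the two order-2 automorphisms sqrt(295) ↦ -sqrt(295) and sqrt(173) ↦ -sqrt(173), giving V_4.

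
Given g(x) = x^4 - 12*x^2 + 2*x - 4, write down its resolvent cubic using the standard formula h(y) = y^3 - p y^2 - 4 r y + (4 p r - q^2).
h(y) = y^3 + 12*y^2 + 16*y + 188

Identify coefficients: p = -12, q = 2, r = -4.
Plug into h(y) = y^3 - p y^2 - 4 r y + (4 p r - q^2):
  h(y) = y^3 - (-12) y^2 - 4*(-4) y + (4*(-12)*(-4) - (2)^2)
       = y^3 + (12) y^2 + (16) y + (188).
Simplifying: h(y) = y^3 + 12*y^2 + 16*y + 188.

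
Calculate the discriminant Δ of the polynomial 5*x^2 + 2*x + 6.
Δ = -116

For a quadratic a x^2 + b x + c the discriminant is Δ = b^2 - 4ac = (2)^2 - 4*(5)*(6) = 4 - (120) = -116.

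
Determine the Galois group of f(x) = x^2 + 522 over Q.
Gal(K/Q) = Z/2Z (cyclic of order 2)

x^2 + 522 is irreducible over Q since -522 is not a rational square. The splitting field Q(sqrt(-522)) has degree 2 over Q, and its unique nontrivial automorphism is sqrt(-522) ↦ -sqrt(-522). Hence Gal(Q(sqrt(-522))/Q) = Z/2Z.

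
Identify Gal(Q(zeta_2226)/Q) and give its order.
|Gal(Q(zeta_2226)/Q)| = phi(2226) = 624; group ≅ (Z/2226Z)^* ≅ Z/2Z × Z/6Z × Z/52Z

The n-th cyclotomic polynomial Φ_2226(x) is the minimal polynomial of zeta_2226 over Q and has degree phi(2226) = 624. So Q(zeta_2226) is a degree-624 Galois extension with Galois group (Z/2226Z)^*. By CRT, (Z/2226Z)^* ≅ (Z/2Z)^* × (Z/3Z)^* × (Z/7Z)^* × (Z/53Z)^*. Each prime-power unit group is (Z/2Z)^* ≅ trivial group (order 1); (Z/3Z)^* ≅ Z/2Z; (Z/7Z)^* ≅ Z/6Z; (Z/53Z)^* ≅ Z/52Z. Hence Gal(Q(zeta_2226)/Q) ≅ Z/2Z × Z/6Z × Z/52Z.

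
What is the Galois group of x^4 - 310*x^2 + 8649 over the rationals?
Gal(K/Q) = Z/2Z (cyclic of order 2)

f factors as (x^2 - 31)(x^2 - 279), so the splitting field is K = Q(sqrt(31), sqrt(279)). The squarefree part of 31 is 31 and the squarefree part of 279 is also 31, so sqrt(31) and sqrt(279) are both rational multiples of sqrt(31). Hence Q(sqrt(31)) = Q(sqrt(279)) = Q(sqrt(31)), and the splitting field collapses to a single degree-2 extension with Galois group Z/2Z.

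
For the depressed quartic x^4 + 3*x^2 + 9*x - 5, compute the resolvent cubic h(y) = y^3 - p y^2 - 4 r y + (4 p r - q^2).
h(y) = y^3 - 3*y^2 + 20*y - 141

Identify coefficients: p = 3, q = 9, r = -5.
Plug into h(y) = y^3 - p y^2 - 4 r y + (4 p r - q^2):
  h(y) = y^3 - (3) y^2 - 4*(-5) y + (4*(3)*(-5) - (9)^2)
       = y^3 + (-3) y^2 + (20) y + (-141).
Simplifying: h(y) = y^3 - 3*y^2 + 20*y - 141.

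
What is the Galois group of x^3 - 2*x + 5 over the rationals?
Gal(K/Q) = S_3 (symmetric group of order 6)

Compute the discriminant of x^3 + (0)*x^2 + (-2)*x + (5): Δ = -643. Since Δ is not a rational square, the Galois group is not contained in A_3; it must be the full S_3 (irreducibility of the cubic rules out anything smaller).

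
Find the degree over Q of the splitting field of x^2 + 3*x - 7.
[K:Q] = 2

The discriminant of x^2 + (3)*x + (-7) is b^2 - 4c = 9 - (-28) = 37. Since 37 is not a perfect square in Q, the polynomial is irreducible over Q. Its two roots generate a degree-2 extension, so [K:Q] = 2.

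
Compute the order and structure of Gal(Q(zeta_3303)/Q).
|Gal(Q(zeta_3303)/Q)| = phi(3303) = 2196; group ≅ (Z/3303Z)^* ≅ Z/6Z × Z/366Z

The n-th cyclotomic polynomial Φ_3303(x) is the minimal polynomial of zeta_3303 over Q and has degree phi(3303) = 2196. So Q(zeta_3303) is a degree-2196 Galois extension with Galois group (Z/3303Z)^*. By CRT, (Z/3303Z)^* ≅ (Z/9Z)^* × (Z/367Z)^*. Each prime-power unit group is (Z/9Z)^* ≅ Z/6Z; (Z/367Z)^* ≅ Z/366Z. Hence Gal(Q(zeta_3303)/Q) ≅ Z/6Z × Z/366Z.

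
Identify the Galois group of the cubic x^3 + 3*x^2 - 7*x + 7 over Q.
Gal(K/Q) = S_3 (symmetric group of order 6)

Compute the discriminant of x^3 + (3)*x^2 + (-7)*x + (7): Δ = -2912. Since Δ is not a rational square, the Galois group is not contained in A_3; it must be the full S_3 (irreducibility of the cubic rules out anything smaller).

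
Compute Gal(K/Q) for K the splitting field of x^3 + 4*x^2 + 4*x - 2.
Gal(K/Q) = S_3 (symmetric group of order 6)

Compute the discriminant of x^3 + (4)*x^2 + (4)*x + (-2): Δ = -172. Since Δ is not a rational square, the Galois group is not contained in A_3; it must be the full S_3 (irreducibility of the cubic rules out anything smaller).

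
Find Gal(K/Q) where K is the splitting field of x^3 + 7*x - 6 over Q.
Gal(K/Q) = S_3 (symmetric group of order 6)

Compute the discriminant of x^3 + (0)*x^2 + (7)*x + (-6): Δ = -2344. Since Δ is not a rational square, the Galois group is not contained in A_3; it must be the full S_3 (irreducibility of the cubic rules out anything smaller).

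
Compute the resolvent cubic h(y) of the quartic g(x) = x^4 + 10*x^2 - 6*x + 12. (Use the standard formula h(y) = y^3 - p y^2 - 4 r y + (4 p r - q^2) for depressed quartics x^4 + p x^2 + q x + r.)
h(y) = y^3 - 10*y^2 - 48*y + 444

Identify coefficients: p = 10, q = -6, r = 12.
Plug into h(y) = y^3 - p y^2 - 4 r y + (4 p r - q^2):
  h(y) = y^3 - (10) y^2 - 4*(12) y + (4*(10)*(12) - (-6)^2)
       = y^3 + (-10) y^2 + (-48) y + (444).
Simplifying: h(y) = y^3 - 10*y^2 - 48*y + 444.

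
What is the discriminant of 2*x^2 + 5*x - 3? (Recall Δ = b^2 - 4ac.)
Δ = 49

For a quadratic a x^2 + b x + c the discriminant is Δ = b^2 - 4ac = (5)^2 - 4*(2)*(-3) = 25 - (-24) = 49.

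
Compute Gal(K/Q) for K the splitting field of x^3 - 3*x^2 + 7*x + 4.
Gal(K/Q) = S_3 (symmetric group of order 6)

Compute the discriminant of x^3 + (-3)*x^2 + (7)*x + (4): Δ = -2443. Since Δ is not a rational square, the Galois group is not contained in A_3; it must be the full S_3 (irreducibility of the cubic rules out anything smaller).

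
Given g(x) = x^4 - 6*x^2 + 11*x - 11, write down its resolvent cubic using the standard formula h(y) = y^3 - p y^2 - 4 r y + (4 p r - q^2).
h(y) = y^3 + 6*y^2 + 44*y + 143

Identify coefficients: p = -6, q = 11, r = -11.
Plug into h(y) = y^3 - p y^2 - 4 r y + (4 p r - q^2):
  h(y) = y^3 - (-6) y^2 - 4*(-11) y + (4*(-6)*(-11) - (11)^2)
       = y^3 + (6) y^2 + (44) y + (143).
Simplifying: h(y) = y^3 + 6*y^2 + 44*y + 143.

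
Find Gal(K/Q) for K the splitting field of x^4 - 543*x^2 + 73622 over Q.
Gal(K/Q) = V_4 (Klein four-group, Z/2Z × Z/2Z)

f factors as (x^2 - 262)(x^2 - 281), so the splitting field is K = Q(sqrt(262), sqrt(281)). The elements 262, 281, 73622 are all non-squares in Q, so sqrt(262) and sqrt(281) generate independent quadratic extensions. Thus [K:Q] = 4 and Gal(K/Q) is generated by the two order-2 automorphisms sqrt(262) ↦ -sqrt(262) and sqrt(281) ↦ -sqrt(281), giving V_4.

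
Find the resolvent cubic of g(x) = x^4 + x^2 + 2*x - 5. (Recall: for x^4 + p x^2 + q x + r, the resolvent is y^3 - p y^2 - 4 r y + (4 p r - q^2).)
h(y) = y^3 - y^2 + 20*y - 24

Identify coefficients: p = 1, q = 2, r = -5.
Plug into h(y) = y^3 - p y^2 - 4 r y + (4 p r - q^2):
  h(y) = y^3 - (1) y^2 - 4*(-5) y + (4*(1)*(-5) - (2)^2)
       = y^3 + (-1) y^2 + (20) y + (-24).
Simplifying: h(y) = y^3 - y^2 + 20*y - 24.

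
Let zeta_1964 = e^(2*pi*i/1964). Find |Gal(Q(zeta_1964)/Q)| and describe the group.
|Gal(Q(zeta_1964)/Q)| = phi(1964) = 980; group ≅ (Z/1964Z)^* ≅ Z/2Z × Z/490Z

The n-th cyclotomic polynomial Φ_1964(x) is the minimal polynomial of zeta_1964 over Q and has degree phi(1964) = 980. So Q(zeta_1964) is a degree-980 Galois extension with Galois group (Z/1964Z)^*. By CRT, (Z/1964Z)^* ≅ (Z/4Z)^* × (Z/491Z)^*. Each prime-power unit group is (Z/4Z)^* ≅ Z/2Z; (Z/491Z)^* ≅ Z/490Z. Hence Gal(Q(zeta_1964)/Q) ≅ Z/2Z × Z/490Z.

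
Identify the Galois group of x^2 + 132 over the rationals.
Gal(K/Q) = Z/2Z (cyclic of order 2)

x^2 + 132 is irreducible over Q since -132 is not a rational square. The splitting field Q(sqrt(-132)) has degree 2 over Q, and its unique nontrivial automorphism is sqrt(-132) ↦ -sqrt(-132). Hence Gal(Q(sqrt(-132))/Q) = Z/2Z.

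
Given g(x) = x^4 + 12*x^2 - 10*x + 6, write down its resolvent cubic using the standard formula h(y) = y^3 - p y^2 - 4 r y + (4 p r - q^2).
h(y) = y^3 - 12*y^2 - 24*y + 188

Identify coefficients: p = 12, q = -10, r = 6.
Plug into h(y) = y^3 - p y^2 - 4 r y + (4 p r - q^2):
  h(y) = y^3 - (12) y^2 - 4*(6) y + (4*(12)*(6) - (-10)^2)
       = y^3 + (-12) y^2 + (-24) y + (188).
Simplifying: h(y) = y^3 - 12*y^2 - 24*y + 188.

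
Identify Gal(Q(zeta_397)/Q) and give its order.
|Gal(Q(zeta_397)/Q)| = phi(397) = 396; group ≅ (Z/397Z)^* ≅ Z/396Z

The n-th cyclotomic polynomial Φ_397(x) is the minimal polynomial of zeta_397 over Q and has degree phi(397) = 396. So Q(zeta_397) is a degree-396 Galois extension with Galois group (Z/397Z)^*. (Z/397Z)^* is cyclic since 397 is an odd prime power (or 4). Hence Gal(Q(zeta_397)/Q) ≅ Z/396Z.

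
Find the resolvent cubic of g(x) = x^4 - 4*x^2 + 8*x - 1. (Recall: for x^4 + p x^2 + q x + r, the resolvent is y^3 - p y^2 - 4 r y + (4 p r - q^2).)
h(y) = y^3 + 4*y^2 + 4*y - 48

Identify coefficients: p = -4, q = 8, r = -1.
Plug into h(y) = y^3 - p y^2 - 4 r y + (4 p r - q^2):
  h(y) = y^3 - (-4) y^2 - 4*(-1) y + (4*(-4)*(-1) - (8)^2)
       = y^3 + (4) y^2 + (4) y + (-48).
Simplifying: h(y) = y^3 + 4*y^2 + 4*y - 48.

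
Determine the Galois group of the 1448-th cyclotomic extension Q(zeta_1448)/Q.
|Gal(Q(zeta_1448)/Q)| = phi(1448) = 720; group ≅ (Z/1448Z)^* ≅ Z/2Z × Z/2Z × Z/180Z

The n-th cyclotomic polynomial Φ_1448(x) is the minimal polynomial of zeta_1448 over Q and has degree phi(1448) = 720. So Q(zeta_1448) is a degree-720 Galois extension with Galois group (Z/1448Z)^*. By CRT, (Z/1448Z)^* ≅ (Z/8Z)^* × (Z/181Z)^*. Each prime-power unit group is (Z/8Z)^* ≅ Z/2Z × Z/2Z; (Z/181Z)^* ≅ Z/180Z. Hence Gal(Q(zeta_1448)/Q) ≅ Z/2Z × Z/2Z × Z/180Z.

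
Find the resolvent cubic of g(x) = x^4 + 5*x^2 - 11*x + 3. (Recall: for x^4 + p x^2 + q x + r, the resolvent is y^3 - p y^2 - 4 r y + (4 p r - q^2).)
h(y) = y^3 - 5*y^2 - 12*y - 61

Identify coefficients: p = 5, q = -11, r = 3.
Plug into h(y) = y^3 - p y^2 - 4 r y + (4 p r - q^2):
  h(y) = y^3 - (5) y^2 - 4*(3) y + (4*(5)*(3) - (-11)^2)
       = y^3 + (-5) y^2 + (-12) y + (-61).
Simplifying: h(y) = y^3 - 5*y^2 - 12*y - 61.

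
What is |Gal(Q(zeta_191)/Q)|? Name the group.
|Gal(Q(zeta_191)/Q)| = phi(191) = 190; group ≅ (Z/191Z)^* ≅ Z/190Z

The n-th cyclotomic polynomial Φ_191(x) is the minimal polynomial of zeta_191 over Q and has degree phi(191) = 190. So Q(zeta_191) is a degree-190 Galois extension with Galois group (Z/191Z)^*. (Z/191Z)^* is cyclic since 191 is an odd prime power (or 4). Hence Gal(Q(zeta_191)/Q) ≅ Z/190Z.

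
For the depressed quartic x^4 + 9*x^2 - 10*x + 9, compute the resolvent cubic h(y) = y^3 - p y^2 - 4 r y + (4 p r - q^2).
h(y) = y^3 - 9*y^2 - 36*y + 224

Identify coefficients: p = 9, q = -10, r = 9.
Plug into h(y) = y^3 - p y^2 - 4 r y + (4 p r - q^2):
  h(y) = y^3 - (9) y^2 - 4*(9) y + (4*(9)*(9) - (-10)^2)
       = y^3 + (-9) y^2 + (-36) y + (224).
Simplifying: h(y) = y^3 - 9*y^2 - 36*y + 224.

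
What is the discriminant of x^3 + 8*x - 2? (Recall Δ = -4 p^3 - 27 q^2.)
Δ = -2156

For a depressed cubic x^3 + p x + q the discriminant is Δ = -4 p^3 - 27 q^2 = -4*(8)^3 - 27*(-2)^2 = -2048 - 108 = -2156.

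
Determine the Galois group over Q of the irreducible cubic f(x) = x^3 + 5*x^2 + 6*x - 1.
Gal(K/Q) = S_3 (symmetric group of order 6)

Compute the discriminant of x^3 + (5)*x^2 + (6)*x + (-1): Δ = -31. Since Δ is not a rational square, the Galois group is not contained in A_3; it must be the full S_3 (irreducibility of the cubic rules out anything smaller).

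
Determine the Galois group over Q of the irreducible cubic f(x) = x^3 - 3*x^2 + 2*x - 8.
Gal(K/Q) = S_3 (symmetric group of order 6)

Compute the discriminant of x^3 + (-3)*x^2 + (2)*x + (-8): Δ = -1724. Since Δ is not a rational square, the Galois group is not contained in A_3; it must be the full S_3 (irreducibility of the cubic rules out anything smaller).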